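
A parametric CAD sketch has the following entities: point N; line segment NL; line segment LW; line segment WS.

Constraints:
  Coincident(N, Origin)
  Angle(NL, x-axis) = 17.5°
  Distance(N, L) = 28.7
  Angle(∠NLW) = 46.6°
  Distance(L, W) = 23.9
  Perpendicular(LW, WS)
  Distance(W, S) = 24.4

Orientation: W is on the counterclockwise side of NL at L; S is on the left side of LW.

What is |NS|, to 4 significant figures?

5.483

N is at the origin; NL runs at 17.5° with length 28.7, so L = 28.7·(cos 17.5°, sin 17.5°) = (27.37, 8.630). ∠NLW = 46.6°, so LW runs at 17.5° + (180° − 46.6°) = 150.9° from the x-axis; with |LW| = 23.9, W = L + 23.9·(cos 150.9°, sin 150.9°) = (6.489, 20.25). LW ⟂ WS; with |WS| = 24.4 on the left of LW, S = W + 24.4·(-0.4863, -0.8738) = (-5.378, -1.066). Then |NS| = |S − N| = 5.483.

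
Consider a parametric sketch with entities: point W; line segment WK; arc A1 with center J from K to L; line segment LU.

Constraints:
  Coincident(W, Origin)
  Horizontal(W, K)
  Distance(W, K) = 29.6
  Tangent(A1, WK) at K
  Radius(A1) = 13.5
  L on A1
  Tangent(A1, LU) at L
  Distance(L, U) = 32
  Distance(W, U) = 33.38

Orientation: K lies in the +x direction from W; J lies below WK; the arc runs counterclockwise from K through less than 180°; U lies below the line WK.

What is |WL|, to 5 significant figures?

19.242

Checks: |JL| = 13.50 ✓; ∠(JL, LU) = 90.00° ✓; |LU| = 32.00 ✓; |WU| = 33.38 ✓.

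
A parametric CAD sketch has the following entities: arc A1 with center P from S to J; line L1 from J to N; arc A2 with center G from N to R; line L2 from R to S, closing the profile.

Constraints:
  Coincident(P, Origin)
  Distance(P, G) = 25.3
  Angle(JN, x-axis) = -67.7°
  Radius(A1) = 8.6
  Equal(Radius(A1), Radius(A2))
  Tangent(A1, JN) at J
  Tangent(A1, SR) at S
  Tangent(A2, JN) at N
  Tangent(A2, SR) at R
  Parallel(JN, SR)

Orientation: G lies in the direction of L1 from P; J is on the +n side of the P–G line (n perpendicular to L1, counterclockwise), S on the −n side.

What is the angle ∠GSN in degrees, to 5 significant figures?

15.436°

The slot axis is L1's direction at -67.7°, so u = (cos -67.7°, sin -67.7°) = (0.37946, -0.92521) and n = (−sin -67.7°, cos -67.7°) = (0.92521, 0.37946). P is at the origin and G lies 25.3 along u from P, so G = 25.3·u = (9.6002, -23.408). Tangency of A1 to both parallel lines with radius 8.6 puts J and S at P ± 8.6·n: J = (7.9568, 3.2633), S = (-7.9568, -3.2633). Equal radii place N and R the same way about G: N = G + 8.6·n = (17.557, -20.144), R = G − 8.6·n = (1.6434, -26.671). Then cos ∠GSN = SG·SN / (|SG||SN|), giving 15.436°.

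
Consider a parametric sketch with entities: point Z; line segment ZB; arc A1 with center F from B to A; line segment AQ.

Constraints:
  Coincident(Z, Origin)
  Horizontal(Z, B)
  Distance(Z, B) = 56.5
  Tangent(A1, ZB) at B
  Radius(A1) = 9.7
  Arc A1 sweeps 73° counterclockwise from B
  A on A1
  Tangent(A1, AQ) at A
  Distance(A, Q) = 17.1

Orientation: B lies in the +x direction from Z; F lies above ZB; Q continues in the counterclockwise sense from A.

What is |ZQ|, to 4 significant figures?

74.49

Z is at the origin; ZB is horizontal with |ZB| = 56.5 and B on the +x side, so B = (56.50, 0.000). The tangent condition forces FB to be normal to ZB, so F = B + (0, 9.7) = (56.50, 9.700). On A1, B sits at bearing -90° from F; a 73° counterclockwise sweep puts A at bearing -17°, so A = F + 9.7·(cos -17°, sin -17°) = (65.78, 6.864). The tangent condition forces FA to be normal to AQ, so AQ runs along (−sin -17°, cos -17°); with |AQ| = 17.1, Q = (70.78, 23.22). Then |ZQ| = |Q − Z| = 74.49.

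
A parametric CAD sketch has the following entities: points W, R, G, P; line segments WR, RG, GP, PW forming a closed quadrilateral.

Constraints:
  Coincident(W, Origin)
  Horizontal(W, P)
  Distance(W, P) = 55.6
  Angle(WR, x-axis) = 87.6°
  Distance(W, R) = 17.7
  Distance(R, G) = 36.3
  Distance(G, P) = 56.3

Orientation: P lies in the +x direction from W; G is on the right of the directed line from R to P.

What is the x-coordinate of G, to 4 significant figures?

2.453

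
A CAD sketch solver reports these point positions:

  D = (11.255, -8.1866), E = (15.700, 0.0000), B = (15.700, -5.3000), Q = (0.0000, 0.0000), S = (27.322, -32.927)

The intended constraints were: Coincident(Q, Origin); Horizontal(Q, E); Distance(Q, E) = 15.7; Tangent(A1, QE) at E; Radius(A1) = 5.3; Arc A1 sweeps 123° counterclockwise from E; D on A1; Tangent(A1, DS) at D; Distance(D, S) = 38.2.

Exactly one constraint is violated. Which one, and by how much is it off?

Distance(D, S) = 38.2 — off by 8.70.

Q = (0.00, 0.00) ✓; Q.y = 0.00, E.y = 0.00 ✓; |QE| = 15.70 ✓; ∠(BE, EQ) = 90.00° ✓; |BE| = 5.300 ✓; bearing(B→D) − bearing(B→E) = 123.0° ✓; |BD| = 5.300 ✓; ∠(BD, DS) = 90.00° ✓; |DS| = 29.50 ✗.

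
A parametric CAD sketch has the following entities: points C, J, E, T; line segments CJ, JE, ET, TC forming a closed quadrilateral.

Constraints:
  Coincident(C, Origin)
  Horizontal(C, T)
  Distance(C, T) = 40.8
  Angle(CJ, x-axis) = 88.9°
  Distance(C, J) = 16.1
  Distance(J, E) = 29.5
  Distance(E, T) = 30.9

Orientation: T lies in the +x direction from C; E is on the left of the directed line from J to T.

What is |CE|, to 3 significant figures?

39.0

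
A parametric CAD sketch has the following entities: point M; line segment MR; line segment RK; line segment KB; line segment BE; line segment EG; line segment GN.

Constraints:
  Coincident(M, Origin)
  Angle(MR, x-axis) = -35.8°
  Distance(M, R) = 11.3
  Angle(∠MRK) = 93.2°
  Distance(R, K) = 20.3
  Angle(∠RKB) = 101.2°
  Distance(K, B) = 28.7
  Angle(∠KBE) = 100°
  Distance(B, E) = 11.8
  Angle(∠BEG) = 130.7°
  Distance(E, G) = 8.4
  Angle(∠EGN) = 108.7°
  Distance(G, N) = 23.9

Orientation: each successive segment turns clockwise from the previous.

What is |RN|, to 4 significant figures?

12.37

M is at the origin; MR runs at -35.8° with length 11.3, so R = (9.165, -6.610). ∠MRK = 93.2° gives RK at -122.6° from the x-axis; with |RK| = 20.3, K = (-1.772, -23.71). ∠RKB = 101.2° gives KB at 158.6° from the x-axis; with |KB| = 28.7, B = (-28.49, -13.24). ∠KBE = 100.0° gives BE at 78.60° from the x-axis; with |BE| = 11.8, E = (-26.16, -1.673). ∠BEG = 130.7° gives EG at 29.30° from the x-axis; with |EG| = 8.4, G = (-18.84, 2.438). ∠EGN = 108.7° gives GN at -42.00° from the x-axis; with |GN| = 23.9, N = (-1.074, -13.55). Then |RN| = |N − R| = 12.37.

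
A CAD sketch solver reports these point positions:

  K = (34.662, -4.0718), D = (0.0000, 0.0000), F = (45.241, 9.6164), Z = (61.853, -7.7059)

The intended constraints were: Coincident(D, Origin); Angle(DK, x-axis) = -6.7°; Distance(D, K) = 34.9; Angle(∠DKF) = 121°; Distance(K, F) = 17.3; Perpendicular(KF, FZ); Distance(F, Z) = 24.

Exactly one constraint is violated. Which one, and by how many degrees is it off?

Perpendicular(KF, FZ) — off by 8.50°.

D = (0.00, 0.00) ✓; DK at -6.700° ✓; |DK| = 34.90 ✓; ∠DKF = 121.0° ✓; |KF| = 17.30 ✓; ∠(KF, FZ) = 98.50° ✗; |FZ| = 24.00 ✓.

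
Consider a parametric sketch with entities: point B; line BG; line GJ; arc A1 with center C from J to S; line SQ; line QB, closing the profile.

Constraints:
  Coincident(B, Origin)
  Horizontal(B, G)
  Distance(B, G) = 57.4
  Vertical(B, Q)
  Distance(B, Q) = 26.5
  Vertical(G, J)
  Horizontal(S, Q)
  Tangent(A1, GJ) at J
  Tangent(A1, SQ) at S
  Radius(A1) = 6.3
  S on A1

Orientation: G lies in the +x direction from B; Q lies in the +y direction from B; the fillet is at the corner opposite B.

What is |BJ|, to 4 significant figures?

60.85

B is at the origin; BG is horizontal with |BG| = 57.4 and G on the +x side, so G = (57.40, 0.000). B and Q share the same x with |BQ| = 26.5 and Q on the +y side, so Q = (0.000, 26.50). The virtual corner opposite B is at (57.40, 26.50). The tangent condition forces CJ to be normal to GJ and A1 meets SQ tangentially, so CS is at right angles to SQ, with radius 6.3, so the center C sits 6.3 in from both sides at C = (51.10, 20.20). That places the tangent points at J = (57.40, 20.20) on GJ and S = (51.10, 26.50) on SQ. Then |BJ| = |J − B| = 60.85.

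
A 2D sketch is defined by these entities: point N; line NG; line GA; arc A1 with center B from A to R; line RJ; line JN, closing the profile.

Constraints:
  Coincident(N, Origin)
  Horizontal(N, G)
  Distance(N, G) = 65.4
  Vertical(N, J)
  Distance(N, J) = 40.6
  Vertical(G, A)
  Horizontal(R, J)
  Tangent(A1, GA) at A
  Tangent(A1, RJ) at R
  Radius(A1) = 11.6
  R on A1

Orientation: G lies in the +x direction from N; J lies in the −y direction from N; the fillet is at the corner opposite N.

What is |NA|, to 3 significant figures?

71.5

The virtual corner opposite N is at (65.4, -40.6). A1 meets GA tangentially, so BA is at right angles to GA and tangency of A1 to RJ means the radius BR is perpendicular to RJ, with radius 11.6, so the center B sits 11.6 in from both sides at B = (53.8, -29.0). That places the tangent points at A = (65.4, -29.0) on GA and R = (53.8, -40.6) on RJ. Then |NA| = |A − N| = 71.5.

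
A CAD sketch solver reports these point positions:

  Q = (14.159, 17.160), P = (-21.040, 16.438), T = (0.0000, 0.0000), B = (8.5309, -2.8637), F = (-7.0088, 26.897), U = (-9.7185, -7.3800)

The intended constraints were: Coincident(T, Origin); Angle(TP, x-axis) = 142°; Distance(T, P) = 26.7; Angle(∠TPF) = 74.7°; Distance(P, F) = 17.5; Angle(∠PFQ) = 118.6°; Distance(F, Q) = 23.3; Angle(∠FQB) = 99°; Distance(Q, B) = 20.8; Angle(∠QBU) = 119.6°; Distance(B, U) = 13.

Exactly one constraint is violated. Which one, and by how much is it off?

Distance(B, U) = 13 — off by 5.80.

T = (0.00, 0.00) ✓; TP at 142.0° ✓; |TP| = 26.70 ✓; ∠TPF = 74.70° ✓; |PF| = 17.50 ✓; ∠PFQ = 118.6° ✓; |FQ| = 23.30 ✓; ∠FQB = 99.00° ✓; |QB| = 20.80 ✓; ∠QBU = 119.6° ✓; |BU| = 18.80 ✗.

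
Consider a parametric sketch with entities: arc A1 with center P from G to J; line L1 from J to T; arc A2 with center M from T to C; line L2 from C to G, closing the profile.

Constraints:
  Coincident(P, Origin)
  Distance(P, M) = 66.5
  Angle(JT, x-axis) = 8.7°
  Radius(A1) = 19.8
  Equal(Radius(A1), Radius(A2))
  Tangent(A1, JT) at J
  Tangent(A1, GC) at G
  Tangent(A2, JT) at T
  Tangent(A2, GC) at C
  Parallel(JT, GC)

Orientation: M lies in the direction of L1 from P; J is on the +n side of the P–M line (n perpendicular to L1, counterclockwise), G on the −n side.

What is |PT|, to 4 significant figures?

69.39

The slot axis is L1's direction at 8.7°, so u = (cos 8.7°, sin 8.7°) = (0.9885, 0.1513) and n = (−sin 8.7°, cos 8.7°) = (-0.1513, 0.9885). P is at the origin and M lies 66.5 along u from P, so M = 66.5·u = (65.73, 10.06). Tangency of A1 to both parallel lines with radius 19.8 puts J and G at P ± 19.8·n: J = (-2.995, 19.57), G = (2.995, -19.57). Equal radii place T and C the same way about M: T = M + 19.8·n = (62.74, 29.63), C = M − 19.8·n = (68.73, -9.513). Then |PT| = |T − P| = 69.39.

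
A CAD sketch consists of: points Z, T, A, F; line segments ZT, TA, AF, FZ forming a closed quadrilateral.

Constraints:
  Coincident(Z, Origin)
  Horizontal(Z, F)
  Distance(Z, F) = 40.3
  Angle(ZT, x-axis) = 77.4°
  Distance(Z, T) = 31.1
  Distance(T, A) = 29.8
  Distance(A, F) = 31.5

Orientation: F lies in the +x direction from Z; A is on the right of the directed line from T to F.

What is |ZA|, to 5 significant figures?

8.8279

Checks: ZT at 77.40° ✓; |TA| = 29.80 ✓; |AF| = 31.50 ✓.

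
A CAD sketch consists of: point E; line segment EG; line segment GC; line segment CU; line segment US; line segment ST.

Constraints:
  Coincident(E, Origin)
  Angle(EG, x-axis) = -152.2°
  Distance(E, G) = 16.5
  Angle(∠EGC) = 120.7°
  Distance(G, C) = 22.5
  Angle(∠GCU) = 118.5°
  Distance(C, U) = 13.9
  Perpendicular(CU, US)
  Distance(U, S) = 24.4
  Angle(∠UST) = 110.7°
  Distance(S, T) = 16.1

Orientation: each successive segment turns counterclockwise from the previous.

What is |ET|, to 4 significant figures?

4.017

CU ⟂ US, so US runs at 58.60°; with |US| = 24.4, S = (8.843, -16.58). ∠UST = 110.7° gives ST at 127.9° from the x-axis; with |ST| = 16.1, T = (-1.047, -3.878). Then |ET| = |T − E| = 4.017.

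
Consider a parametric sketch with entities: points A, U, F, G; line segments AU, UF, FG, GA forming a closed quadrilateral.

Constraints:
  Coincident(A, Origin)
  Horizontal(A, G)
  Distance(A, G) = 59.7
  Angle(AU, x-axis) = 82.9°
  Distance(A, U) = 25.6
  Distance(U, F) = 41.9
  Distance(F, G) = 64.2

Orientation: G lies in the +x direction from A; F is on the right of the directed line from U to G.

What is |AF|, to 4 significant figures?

16.30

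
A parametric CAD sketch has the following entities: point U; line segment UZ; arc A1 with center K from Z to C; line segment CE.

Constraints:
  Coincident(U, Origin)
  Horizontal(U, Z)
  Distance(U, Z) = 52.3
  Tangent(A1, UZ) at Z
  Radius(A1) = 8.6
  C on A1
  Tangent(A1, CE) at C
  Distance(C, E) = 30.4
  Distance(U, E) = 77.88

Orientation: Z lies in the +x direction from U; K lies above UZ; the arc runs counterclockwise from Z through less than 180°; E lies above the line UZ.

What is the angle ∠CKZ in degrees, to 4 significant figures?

72.74°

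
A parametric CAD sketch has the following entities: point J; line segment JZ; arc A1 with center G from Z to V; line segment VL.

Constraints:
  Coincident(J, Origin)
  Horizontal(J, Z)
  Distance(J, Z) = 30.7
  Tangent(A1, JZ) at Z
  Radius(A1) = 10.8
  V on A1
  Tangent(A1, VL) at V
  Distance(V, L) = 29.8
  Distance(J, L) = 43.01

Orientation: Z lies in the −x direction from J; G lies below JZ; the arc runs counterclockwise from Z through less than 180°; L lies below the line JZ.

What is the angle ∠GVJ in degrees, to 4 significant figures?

19.51°

J is at the origin; J and Z share the same y with |JZ| = 30.7 and Z on the −x side, so Z = (-30.70, 0.000). A1 meets JZ tangentially, so GZ is at right angles to JZ, so G = Z + (0, -10.8) = (-30.70, -10.80). Since GV ⟂ VL (tangency), |GL| = √(10.8² + 29.8²) = 31.70 regardless of where V sits on A1. So L lies on both circle(J, 43.01) and circle(G, 31.70); the below-JZ intersection is L = (-17.14, -39.45). V is the foot of the tangent from L: V = (-38.30, -18.47).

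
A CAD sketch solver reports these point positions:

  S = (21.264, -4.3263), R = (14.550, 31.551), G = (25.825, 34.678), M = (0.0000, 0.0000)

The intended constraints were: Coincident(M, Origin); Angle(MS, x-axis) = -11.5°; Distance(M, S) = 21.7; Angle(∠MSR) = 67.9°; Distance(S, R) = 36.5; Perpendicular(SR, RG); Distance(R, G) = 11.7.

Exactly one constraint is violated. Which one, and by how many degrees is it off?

Perpendicular(SR, RG) — off by 4.90°.

M = (0.00, 0.00) ✓; MS at -11.50° ✓; |MS| = 21.70 ✓; ∠MSR = 67.90° ✓; |SR| = 36.50 ✓; ∠(SR, RG) = 85.10° ✗; |RG| = 11.70 ✓.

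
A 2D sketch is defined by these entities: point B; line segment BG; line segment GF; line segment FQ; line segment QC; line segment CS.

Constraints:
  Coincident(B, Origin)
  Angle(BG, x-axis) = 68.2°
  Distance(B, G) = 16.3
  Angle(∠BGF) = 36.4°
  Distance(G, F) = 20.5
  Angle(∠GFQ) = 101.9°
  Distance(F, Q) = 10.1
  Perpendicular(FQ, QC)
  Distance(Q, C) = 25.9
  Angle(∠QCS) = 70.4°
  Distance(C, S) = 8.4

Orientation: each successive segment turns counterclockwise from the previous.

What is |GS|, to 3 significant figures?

7.09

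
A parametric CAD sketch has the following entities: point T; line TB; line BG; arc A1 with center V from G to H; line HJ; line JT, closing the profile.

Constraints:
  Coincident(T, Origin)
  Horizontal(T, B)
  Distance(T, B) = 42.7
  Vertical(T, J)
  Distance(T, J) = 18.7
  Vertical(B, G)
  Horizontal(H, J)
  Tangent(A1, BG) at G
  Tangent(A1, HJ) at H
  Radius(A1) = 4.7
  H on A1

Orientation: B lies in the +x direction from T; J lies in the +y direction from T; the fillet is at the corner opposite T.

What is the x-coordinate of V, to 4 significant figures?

38.00

T is at the origin; TB is horizontal with |TB| = 42.7 and B on the +x side, so B = (42.70, 0.000). TJ is vertical with |TJ| = 18.7 and J on the +y side, so J = (0.000, 18.70). The virtual corner opposite T is at (42.70, 18.70). The tangent condition forces VG to be normal to BG and the tangent condition forces VH to be normal to HJ, with radius 4.7, so the center V sits 4.7 in from both sides at V = (38.00, 14.00). So V.x = 38.00.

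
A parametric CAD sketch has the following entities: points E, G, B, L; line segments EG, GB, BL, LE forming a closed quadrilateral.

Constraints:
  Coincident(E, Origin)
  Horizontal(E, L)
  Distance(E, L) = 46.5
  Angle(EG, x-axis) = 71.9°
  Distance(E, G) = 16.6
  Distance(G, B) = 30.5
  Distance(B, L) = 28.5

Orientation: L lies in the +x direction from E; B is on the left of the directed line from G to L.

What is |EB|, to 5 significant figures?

42.594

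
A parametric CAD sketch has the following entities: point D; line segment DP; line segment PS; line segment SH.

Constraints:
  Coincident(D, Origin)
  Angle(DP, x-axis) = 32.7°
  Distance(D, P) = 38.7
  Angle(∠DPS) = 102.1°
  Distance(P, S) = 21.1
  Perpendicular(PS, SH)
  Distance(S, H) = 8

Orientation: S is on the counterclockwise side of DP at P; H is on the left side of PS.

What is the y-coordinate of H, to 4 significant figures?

37.84

∠DPS = 102.1°, so PS runs at 32.7° + (180° − 102.1°) = 110.6° from the x-axis; with |PS| = 21.1, S = P + 21.1·(cos 110.6°, sin 110.6°) = (25.14, 40.66). PS ⟂ SH; with |SH| = 8.0 on the left of PS, H = S + 8.0·(-0.9361, -0.3518) = (17.65, 37.84). So H.y = 37.84.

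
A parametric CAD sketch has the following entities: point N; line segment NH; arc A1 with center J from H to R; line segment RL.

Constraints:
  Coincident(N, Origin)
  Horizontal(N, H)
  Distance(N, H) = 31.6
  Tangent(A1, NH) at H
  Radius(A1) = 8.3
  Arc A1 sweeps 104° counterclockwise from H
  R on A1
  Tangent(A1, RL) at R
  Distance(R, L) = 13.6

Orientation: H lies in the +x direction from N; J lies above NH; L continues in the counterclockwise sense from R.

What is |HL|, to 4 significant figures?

23.98

N is at the origin; NH is horizontal with |NH| = 31.6 and H on the +x side, so H = (31.60, 0.000). Since A1 is tangent to NH there, JH ⟂ NH, so J = H + (0, 8.3) = (31.60, 8.300). On A1, H sits at bearing -90° from J; a 104° counterclockwise sweep puts R at bearing 14°, so R = J + 8.3·(cos 14°, sin 14°) = (39.65, 10.31). The tangent condition forces JR to be normal to RL, so RL runs along (−sin 14°, cos 14°); with |RL| = 13.6, L = (36.36, 23.50). Then |HL| = |L − H| = 23.98.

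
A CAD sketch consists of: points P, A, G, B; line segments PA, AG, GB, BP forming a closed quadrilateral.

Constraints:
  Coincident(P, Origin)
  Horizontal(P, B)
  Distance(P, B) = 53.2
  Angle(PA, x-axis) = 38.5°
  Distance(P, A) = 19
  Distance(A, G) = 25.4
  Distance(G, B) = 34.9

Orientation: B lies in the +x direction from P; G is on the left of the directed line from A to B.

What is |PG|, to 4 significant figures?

44.38

Checks: |AG| = 25.40 ✓; |GB| = 34.90 ✓.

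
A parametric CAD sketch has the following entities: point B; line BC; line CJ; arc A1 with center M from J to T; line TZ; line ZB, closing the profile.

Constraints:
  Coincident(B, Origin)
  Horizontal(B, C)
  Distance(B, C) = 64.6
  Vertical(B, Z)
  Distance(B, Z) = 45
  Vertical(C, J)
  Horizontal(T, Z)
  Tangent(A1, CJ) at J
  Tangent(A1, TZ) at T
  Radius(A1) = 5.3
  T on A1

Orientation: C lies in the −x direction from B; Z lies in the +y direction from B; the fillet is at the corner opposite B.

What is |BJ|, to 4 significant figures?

75.82

The virtual corner opposite B is at (-64.60, 45.00). Tangency of A1 to CJ means the radius MJ is perpendicular to CJ and A1 meets TZ tangentially, so MT is at right angles to TZ, with radius 5.3, so the center M sits 5.3 in from both sides at M = (-59.30, 39.70). That places the tangent points at J = (-64.60, 39.70) on CJ and T = (-59.30, 45.00) on TZ. Then |BJ| = |J − B| = 75.82.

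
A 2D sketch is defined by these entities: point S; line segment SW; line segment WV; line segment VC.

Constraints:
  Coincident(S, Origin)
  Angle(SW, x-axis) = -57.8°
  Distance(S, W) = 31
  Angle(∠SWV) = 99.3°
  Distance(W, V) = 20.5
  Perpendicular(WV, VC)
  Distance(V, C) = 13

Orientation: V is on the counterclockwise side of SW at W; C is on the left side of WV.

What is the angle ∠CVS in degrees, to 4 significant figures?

39.82°

∠SWV = 99.3°, so WV runs at -57.8° + (180° − 99.3°) = 22.90° from the x-axis; with |WV| = 20.5, V = W + 20.5·(cos 22.90°, sin 22.90°) = (35.40, -18.25). The perpendicularity gives VC at right angles to WV; with |VC| = 13.0 on the left of WV, C = V + 13.0·(-0.3891, 0.9212) = (30.34, -6.280). Then cos ∠CVS = VC·VS / (|VC||VS|), giving 39.82°.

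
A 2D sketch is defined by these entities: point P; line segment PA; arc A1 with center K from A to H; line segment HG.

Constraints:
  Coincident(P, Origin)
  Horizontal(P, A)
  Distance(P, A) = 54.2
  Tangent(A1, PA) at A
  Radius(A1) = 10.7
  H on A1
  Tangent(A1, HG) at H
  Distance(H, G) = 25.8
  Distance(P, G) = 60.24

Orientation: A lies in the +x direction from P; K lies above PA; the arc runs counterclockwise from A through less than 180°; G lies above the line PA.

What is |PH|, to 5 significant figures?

65.011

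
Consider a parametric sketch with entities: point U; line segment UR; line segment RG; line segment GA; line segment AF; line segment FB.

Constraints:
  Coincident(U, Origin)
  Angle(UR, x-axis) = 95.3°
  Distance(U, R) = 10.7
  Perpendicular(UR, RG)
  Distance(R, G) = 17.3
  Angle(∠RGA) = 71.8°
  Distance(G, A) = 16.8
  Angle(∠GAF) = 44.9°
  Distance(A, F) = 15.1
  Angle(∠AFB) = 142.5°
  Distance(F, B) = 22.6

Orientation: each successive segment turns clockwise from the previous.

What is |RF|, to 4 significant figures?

5.818

U is at the origin; UR runs at 95.3° with length 10.7, so R = (-0.9884, 10.65). The perpendicularity gives RG at right angles to UR, so RG runs at 5.300°; with |RG| = 17.3, G = (16.24, 12.25). ∠RGA = 71.8° gives GA at -102.9° from the x-axis; with |GA| = 16.8, A = (12.49, -4.124). ∠GAF = 44.9° gives AF at 122.0° from the x-axis; with |AF| = 15.1, F = (4.485, 8.682). Then |RF| = |F − R| = 5.818.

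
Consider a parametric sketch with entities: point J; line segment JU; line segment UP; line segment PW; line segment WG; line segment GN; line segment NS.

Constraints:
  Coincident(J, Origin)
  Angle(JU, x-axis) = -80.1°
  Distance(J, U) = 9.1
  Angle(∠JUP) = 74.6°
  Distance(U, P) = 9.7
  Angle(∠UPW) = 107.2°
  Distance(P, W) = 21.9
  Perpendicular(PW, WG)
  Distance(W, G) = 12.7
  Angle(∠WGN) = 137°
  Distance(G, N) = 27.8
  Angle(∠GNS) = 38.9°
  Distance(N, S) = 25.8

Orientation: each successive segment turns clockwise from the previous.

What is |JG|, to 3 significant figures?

16.0

J is at the origin; JU runs at -80.1° with length 9.1, so U = (1.56, -8.96). ∠JUP = 74.6° gives UP at 174° from the x-axis; with |UP| = 9.7, P = (-8.09, -8.03). ∠UPW = 107.2° gives PW at 102° from the x-axis; with |PW| = 21.9, W = (-12.5, 13.4). The perpendicularity gives WG at right angles to PW, so WG runs at 11.7°; with |WG| = 12.7, G = (-0.0957, 16.0). Then |JG| = |G − J| = 16.0.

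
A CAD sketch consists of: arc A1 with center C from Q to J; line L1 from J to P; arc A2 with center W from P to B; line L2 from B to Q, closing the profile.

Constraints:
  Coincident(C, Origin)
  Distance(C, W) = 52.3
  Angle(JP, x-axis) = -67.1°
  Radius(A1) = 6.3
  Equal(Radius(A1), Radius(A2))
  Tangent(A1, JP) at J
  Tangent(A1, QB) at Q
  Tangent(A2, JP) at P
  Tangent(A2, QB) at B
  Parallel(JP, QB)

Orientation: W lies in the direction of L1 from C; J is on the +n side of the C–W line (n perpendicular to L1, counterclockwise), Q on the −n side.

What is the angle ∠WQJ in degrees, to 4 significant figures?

83.13°

C is at the origin and W lies 52.3 along u from C, so W = 52.3·u = (20.35, -48.18). Tangency of A1 to both parallel lines with radius 6.3 puts J and Q at C ± 6.3·n: J = (5.803, 2.451), Q = (-5.803, -2.451). Then cos ∠WQJ = QW·QJ / (|QW||QJ|), giving 83.13°.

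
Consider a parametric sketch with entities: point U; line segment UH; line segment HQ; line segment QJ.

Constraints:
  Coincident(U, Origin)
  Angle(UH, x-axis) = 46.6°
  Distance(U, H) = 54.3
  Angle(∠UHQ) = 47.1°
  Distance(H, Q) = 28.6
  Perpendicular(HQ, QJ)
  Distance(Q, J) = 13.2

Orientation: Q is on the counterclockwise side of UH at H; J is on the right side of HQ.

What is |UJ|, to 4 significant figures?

53.63

U is at the origin; UH runs at 46.6° with length 54.3, so H = 54.3·(cos 46.6°, sin 46.6°) = (37.31, 39.45). ∠UHQ = 47.1°, so HQ runs at 46.6° + (180° − 47.1°) = 179.5° from the x-axis; with |HQ| = 28.6, Q = H + 28.6·(cos 179.5°, sin 179.5°) = (8.710, 39.70). HQ ⟂ QJ; with |QJ| = 13.2 on the right of HQ, J = Q + 13.2·(0.008727, 1.000) = (8.825, 52.90). Then |UJ| = |J − U| = 53.63.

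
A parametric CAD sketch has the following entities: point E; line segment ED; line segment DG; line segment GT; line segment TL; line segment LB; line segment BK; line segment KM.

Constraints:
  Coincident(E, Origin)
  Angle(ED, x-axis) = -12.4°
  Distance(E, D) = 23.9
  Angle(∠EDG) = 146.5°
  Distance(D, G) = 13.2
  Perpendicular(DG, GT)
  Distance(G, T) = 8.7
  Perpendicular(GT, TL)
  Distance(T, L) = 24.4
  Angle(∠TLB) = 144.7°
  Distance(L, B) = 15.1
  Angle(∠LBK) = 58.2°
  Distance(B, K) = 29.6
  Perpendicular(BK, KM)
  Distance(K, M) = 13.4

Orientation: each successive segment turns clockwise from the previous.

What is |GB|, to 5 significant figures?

36.724

The perpendicularity gives TL at right angles to GT, so TL runs at 134.10°; with |TL| = 24.4, L = (9.3005, -3.1436). ∠TLB = 144.7° gives LB at 98.800° from the x-axis; with |LB| = 15.1, B = (6.9905, 11.779). Then |GB| = |B − G| = 36.724.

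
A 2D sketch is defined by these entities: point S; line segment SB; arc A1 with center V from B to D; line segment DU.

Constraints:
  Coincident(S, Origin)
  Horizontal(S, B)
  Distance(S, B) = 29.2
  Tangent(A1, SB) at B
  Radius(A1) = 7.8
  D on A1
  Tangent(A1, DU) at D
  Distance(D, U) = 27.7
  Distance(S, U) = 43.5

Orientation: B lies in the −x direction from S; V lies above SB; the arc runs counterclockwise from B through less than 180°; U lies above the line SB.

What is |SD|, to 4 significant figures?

23.09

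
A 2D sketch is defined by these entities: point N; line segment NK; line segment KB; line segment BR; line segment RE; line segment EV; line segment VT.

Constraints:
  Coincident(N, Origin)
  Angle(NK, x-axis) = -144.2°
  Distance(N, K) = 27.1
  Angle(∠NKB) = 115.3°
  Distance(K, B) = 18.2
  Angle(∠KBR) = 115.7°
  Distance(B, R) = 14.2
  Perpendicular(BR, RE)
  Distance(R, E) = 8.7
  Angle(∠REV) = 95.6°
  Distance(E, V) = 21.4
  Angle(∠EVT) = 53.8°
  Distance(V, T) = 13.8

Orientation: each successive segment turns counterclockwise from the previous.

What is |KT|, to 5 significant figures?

19.158

N is at the origin; NK runs at -144.2° with length 27.1, so K = (-21.980, -15.852). ∠NKB = 115.3° gives KB at -79.500° from the x-axis; with |KB| = 18.2, B = (-18.663, -33.748). ∠KBR = 115.7° gives BR at -15.200° from the x-axis; with |BR| = 14.2, R = (-4.9599, -37.471). The perpendicularity gives RE at right angles to BR, so RE runs at 74.800°; with |RE| = 8.7, E = (-2.6789, -29.075). ∠REV = 95.6° gives EV at 159.20° from the x-axis; with |EV| = 21.4, V = (-22.684, -21.476). ∠EVT = 53.8° gives VT at -74.600° from the x-axis; with |VT| = 13.8, T = (-19.019, -34.780). Then |KT| = |T − K| = 19.158.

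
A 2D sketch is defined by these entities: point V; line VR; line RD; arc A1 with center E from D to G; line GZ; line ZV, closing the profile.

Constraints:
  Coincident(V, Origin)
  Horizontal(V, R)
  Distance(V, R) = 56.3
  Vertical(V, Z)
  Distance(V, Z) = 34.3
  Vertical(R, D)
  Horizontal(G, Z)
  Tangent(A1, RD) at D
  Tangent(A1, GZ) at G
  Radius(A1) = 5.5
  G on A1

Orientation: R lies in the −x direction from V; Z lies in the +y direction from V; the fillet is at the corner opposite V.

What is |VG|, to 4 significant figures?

61.30

V is at the origin; VR is horizontal with |VR| = 56.3 and R on the −x side, so R = (-56.30, 0.000). VZ is vertical with |VZ| = 34.3 and Z on the +y side, so Z = (0.000, 34.30). The virtual corner opposite V is at (-56.30, 34.30). Tangency of A1 to RD means the radius ED is perpendicular to RD and since A1 is tangent to GZ there, EG ⟂ GZ, with radius 5.5, so the center E sits 5.5 in from both sides at E = (-50.80, 28.80). That places the tangent points at D = (-56.30, 28.80) on RD and G = (-50.80, 34.30) on GZ. Then |VG| = |G − V| = 61.30.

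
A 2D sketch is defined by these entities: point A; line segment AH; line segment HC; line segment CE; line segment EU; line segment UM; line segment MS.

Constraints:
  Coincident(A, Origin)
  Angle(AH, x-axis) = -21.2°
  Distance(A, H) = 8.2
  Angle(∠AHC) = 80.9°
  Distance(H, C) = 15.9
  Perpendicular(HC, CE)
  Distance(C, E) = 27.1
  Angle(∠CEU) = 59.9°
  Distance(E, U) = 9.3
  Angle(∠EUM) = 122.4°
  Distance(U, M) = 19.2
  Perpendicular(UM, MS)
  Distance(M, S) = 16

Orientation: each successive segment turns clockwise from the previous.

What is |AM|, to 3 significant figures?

7.55

A is at the origin; AH runs at -21.2° with length 8.2, so H = (7.65, -2.97). ∠AHC = 80.9° gives HC at -120° from the x-axis; with |HC| = 15.9, C = (-0.377, -16.7). HC ⟂ CE, so CE runs at 150°; with |CE| = 27.1, E = (-23.8, -3.02). ∠CEU = 59.9° gives EU at 29.6° from the x-axis; with |EU| = 9.3, U = (-15.7, 1.57). ∠EUM = 122.4° gives UM at -28.0° from the x-axis; with |UM| = 19.2, M = (1.26, -7.44). Then |AM| = |M − A| = 7.55.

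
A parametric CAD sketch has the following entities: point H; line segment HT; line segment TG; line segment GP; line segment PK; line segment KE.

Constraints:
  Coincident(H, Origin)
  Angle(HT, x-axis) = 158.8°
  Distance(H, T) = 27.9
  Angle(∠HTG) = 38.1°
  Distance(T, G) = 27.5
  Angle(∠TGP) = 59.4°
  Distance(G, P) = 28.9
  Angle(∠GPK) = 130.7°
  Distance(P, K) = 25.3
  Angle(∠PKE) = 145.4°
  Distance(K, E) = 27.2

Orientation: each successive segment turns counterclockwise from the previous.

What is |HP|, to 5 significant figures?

11.946

H is at the origin; HT runs at 158.8° with length 27.9, so T = (-26.012, 10.089). ∠HTG = 38.1° gives TG at -59.300° from the x-axis; with |TG| = 27.5, G = (-11.972, -13.557). ∠TGP = 59.4° gives GP at 61.300° from the x-axis; with |GP| = 28.9, P = (1.9066, 11.793). Then |HP| = |P − H| = 11.946.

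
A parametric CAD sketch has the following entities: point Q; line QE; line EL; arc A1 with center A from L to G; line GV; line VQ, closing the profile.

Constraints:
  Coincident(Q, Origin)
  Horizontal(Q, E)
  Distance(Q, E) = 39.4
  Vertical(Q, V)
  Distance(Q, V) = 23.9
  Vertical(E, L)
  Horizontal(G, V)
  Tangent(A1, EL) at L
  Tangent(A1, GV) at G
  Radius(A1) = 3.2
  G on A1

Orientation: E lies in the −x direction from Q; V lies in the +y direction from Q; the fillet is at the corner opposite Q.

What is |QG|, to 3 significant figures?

43.4

Q is at the origin; Q and E share the same y with |QE| = 39.4 and E on the −x side, so E = (-39.4, 0.00). QV is vertical with |QV| = 23.9 and V on the +y side, so V = (0.00, 23.9). The virtual corner opposite Q is at (-39.4, 23.9). A1 meets EL tangentially, so AL is at right angles to EL and since A1 is tangent to GV there, AG ⟂ GV, with radius 3.2, so the center A sits 3.2 in from both sides at A = (-36.2, 20.7). That places the tangent points at L = (-39.4, 20.7) on EL and G = (-36.2, 23.9) on GV. Then |QG| = |G − Q| = 43.4.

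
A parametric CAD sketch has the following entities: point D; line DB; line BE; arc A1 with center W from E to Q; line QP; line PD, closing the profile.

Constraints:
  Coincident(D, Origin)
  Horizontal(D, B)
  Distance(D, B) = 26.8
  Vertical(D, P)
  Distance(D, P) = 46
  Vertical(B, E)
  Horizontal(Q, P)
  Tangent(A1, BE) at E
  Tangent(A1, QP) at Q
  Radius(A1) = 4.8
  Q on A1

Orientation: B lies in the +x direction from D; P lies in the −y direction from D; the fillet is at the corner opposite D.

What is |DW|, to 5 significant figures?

46.706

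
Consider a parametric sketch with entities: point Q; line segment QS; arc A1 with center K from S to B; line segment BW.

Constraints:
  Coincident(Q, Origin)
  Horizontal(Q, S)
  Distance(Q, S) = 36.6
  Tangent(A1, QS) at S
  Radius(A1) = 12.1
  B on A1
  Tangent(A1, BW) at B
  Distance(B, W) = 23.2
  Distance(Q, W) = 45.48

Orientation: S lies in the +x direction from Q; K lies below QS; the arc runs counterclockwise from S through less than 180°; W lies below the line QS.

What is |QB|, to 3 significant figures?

28.0

Checks: |KB| = 12.10 ✓; ∠(KB, BW) = 90.00° ✓; |BW| = 23.20 ✓; |QW| = 45.48 ✓.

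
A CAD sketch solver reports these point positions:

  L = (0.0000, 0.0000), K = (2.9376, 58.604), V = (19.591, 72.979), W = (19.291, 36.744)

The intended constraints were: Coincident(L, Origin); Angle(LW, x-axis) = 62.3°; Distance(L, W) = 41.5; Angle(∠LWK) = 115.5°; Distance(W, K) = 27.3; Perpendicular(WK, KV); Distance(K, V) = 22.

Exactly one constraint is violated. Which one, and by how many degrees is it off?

Perpendicular(WK, KV) — off by 4.00°.

L = (0.00, 0.00) ✓; LW at 62.30° ✓; |LW| = 41.50 ✓; ∠LWK = 115.5° ✓; |WK| = 27.30 ✓; ∠(WK, KV) = 86.00° ✗; |KV| = 22.00 ✓.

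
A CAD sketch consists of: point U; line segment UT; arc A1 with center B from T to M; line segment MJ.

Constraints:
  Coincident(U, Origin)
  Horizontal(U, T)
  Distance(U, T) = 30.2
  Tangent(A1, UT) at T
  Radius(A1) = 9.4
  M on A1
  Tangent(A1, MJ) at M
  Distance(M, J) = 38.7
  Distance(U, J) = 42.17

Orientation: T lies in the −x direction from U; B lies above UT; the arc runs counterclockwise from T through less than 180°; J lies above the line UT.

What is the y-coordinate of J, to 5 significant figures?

41.620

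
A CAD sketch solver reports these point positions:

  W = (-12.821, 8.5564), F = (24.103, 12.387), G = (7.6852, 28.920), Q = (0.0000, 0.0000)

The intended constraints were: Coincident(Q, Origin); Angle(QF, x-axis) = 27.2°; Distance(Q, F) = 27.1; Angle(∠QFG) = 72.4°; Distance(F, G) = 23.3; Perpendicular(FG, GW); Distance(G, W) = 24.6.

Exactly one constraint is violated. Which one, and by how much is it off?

Distance(G, W) = 24.6 — off by 4.30.

Q = (0.00, 0.00) ✓; QF at 27.20° ✓; |QF| = 27.10 ✓; ∠QFG = 72.40° ✓; |FG| = 23.30 ✓; ∠(FG, GW) = 90.00° ✓; |GW| = 28.90 ✗.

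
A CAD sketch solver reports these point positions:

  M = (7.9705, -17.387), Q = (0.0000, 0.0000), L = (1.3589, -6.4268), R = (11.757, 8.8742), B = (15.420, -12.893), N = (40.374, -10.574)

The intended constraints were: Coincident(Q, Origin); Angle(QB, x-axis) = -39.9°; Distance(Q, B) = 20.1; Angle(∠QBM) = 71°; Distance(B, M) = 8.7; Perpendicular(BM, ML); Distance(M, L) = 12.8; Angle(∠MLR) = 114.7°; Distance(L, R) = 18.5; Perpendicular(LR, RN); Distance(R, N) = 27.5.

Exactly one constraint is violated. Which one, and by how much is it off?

Distance(R, N) = 27.5 — off by 7.10.

Q = (0.00, 0.00) ✓; QB at -39.90° ✓; |QB| = 20.10 ✓; ∠QBM = 71.00° ✓; |BM| = 8.700 ✓; ∠(BM, ML) = 90.00° ✓; |ML| = 12.80 ✓; ∠MLR = 114.7° ✓; |LR| = 18.50 ✓; ∠(LR, RN) = 90.00° ✓; |RN| = 34.60 ✗.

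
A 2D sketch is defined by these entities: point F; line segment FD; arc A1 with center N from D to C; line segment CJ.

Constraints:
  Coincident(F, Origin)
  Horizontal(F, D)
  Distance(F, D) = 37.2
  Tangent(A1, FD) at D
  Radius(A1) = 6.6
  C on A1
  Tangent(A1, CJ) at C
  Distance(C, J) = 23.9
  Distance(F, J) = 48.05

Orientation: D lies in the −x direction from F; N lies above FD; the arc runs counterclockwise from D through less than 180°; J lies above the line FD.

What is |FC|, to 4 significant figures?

31.84

Checks: F = (0.00, 0.00) ✓; |NC| = 6.600 ✓; ∠(NC, CJ) = 90.00° ✓; |CJ| = 23.90 ✓; |FJ| = 48.05 ✓.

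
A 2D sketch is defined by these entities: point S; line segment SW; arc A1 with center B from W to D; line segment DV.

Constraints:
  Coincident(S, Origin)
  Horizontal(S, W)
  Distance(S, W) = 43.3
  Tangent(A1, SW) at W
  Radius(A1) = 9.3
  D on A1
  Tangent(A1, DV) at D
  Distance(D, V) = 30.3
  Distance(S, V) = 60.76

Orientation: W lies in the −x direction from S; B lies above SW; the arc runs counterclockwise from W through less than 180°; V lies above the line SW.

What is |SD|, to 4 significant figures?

36.74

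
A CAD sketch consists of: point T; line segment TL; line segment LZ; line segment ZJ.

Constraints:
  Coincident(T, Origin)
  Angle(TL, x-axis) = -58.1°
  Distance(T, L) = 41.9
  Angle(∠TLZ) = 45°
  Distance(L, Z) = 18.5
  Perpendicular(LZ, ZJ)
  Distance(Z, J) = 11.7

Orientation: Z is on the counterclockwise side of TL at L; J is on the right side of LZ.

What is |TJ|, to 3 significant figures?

42.8

∠TLZ = 45.0°, so LZ runs at -58.1° + (180° − 45.0°) = 76.9° from the x-axis; with |LZ| = 18.5, Z = L + 18.5·(cos 76.9°, sin 76.9°) = (26.3, -17.6). LZ is perpendicular to ZJ; with |ZJ| = 11.7 on the right of LZ, J = Z + 11.7·(0.974, -0.227) = (37.7, -20.2). Then |TJ| = |J − T| = 42.8.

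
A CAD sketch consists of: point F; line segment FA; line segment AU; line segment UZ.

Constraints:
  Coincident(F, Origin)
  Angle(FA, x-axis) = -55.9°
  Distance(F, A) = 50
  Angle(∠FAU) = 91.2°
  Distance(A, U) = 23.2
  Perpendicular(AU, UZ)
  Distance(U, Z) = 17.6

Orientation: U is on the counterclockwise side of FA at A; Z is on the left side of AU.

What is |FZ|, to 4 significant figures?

40.46

F is at the origin; FA runs at -55.9° with length 50.0, so A = 50.0·(cos -55.9°, sin -55.9°) = (28.03, -41.40). ∠FAU = 91.2°, so AU runs at -55.9° + (180° − 91.2°) = 32.90° from the x-axis; with |AU| = 23.2, U = A + 23.2·(cos 32.90°, sin 32.90°) = (47.51, -28.80). AU ⟂ UZ; with |UZ| = 17.6 on the left of AU, Z = U + 17.6·(-0.5432, 0.8396) = (37.95, -14.02). Then |FZ| = |Z − F| = 40.46.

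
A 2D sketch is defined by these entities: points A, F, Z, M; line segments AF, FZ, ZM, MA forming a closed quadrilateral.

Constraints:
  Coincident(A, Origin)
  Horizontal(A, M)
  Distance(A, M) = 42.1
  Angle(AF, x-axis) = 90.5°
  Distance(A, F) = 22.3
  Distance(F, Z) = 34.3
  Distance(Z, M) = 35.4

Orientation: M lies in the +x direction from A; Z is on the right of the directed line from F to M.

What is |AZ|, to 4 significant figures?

13.77

A is at the origin; AM is horizontal with |AM| = 42.1 and M in +x, so M = (42.1, 0). AF runs at 90.5° with |AF| = 22.3, so F = (-0.1946, 22.30). Z is determined by |FZ| = 34.3 and |ZM| = 35.4 together: it lies at the intersection of circle(F, 34.3) and circle(M, 35.4). With |FM| = 47.81, the foot of the radical line on FM is 23.10 from F and the perpendicular offset is √(34.3² − 23.10²) = 25.35. Taking the right-of-FM solution: Z = (8.420, -10.90).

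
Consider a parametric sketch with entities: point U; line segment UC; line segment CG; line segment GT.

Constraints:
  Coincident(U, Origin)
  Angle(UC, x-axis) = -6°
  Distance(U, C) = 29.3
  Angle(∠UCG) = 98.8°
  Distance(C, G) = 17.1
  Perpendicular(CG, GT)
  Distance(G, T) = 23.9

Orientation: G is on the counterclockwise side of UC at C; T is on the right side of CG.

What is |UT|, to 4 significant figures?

57.09

U is at the origin; UC runs at -6.0° with length 29.3, so C = 29.3·(cos -6.0°, sin -6.0°) = (29.14, -3.063). ∠UCG = 98.8°, so CG runs at -6.0° + (180° − 98.8°) = 75.20° from the x-axis; with |CG| = 17.1, G = C + 17.1·(cos 75.20°, sin 75.20°) = (33.51, 13.47). CG ⟂ GT; with |GT| = 23.9 on the right of CG, T = G + 23.9·(0.9668, -0.2554) = (56.61, 7.365). Then |UT| = |T − U| = 57.09.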